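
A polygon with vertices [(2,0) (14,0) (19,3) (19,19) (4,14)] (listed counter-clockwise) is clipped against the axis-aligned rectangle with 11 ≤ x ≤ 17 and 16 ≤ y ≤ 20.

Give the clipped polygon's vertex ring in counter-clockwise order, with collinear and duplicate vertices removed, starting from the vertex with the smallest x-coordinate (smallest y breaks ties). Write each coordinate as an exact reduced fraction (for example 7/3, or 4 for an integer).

1. After x ≥ 11: [(11,0) (14,0) (19,3) (19,19) (11,49/3)]
2. After x ≤ 17: [(11,0) (14,0) (17,9/5) (17,55/3) (11,49/3)]
3. After y ≥ 16: [(11,16) (17,16) (17,55/3) (11,49/3)]
4. After y ≤ 20: [(11,16) (17,16) (17,55/3) (11,49/3)]
5. Canonical ring: [(11,16) (17,16) (17,55/3) (11,49/3)]

Clipped polygon: [(11,16) (17,16) (17,55/3) (11,49/3)]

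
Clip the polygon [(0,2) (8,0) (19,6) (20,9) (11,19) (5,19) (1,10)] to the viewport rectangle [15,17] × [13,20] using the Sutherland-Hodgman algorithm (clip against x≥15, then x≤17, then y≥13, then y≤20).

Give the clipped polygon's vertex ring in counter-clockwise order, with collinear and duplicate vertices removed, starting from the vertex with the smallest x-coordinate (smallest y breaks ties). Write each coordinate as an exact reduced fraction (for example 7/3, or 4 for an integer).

1. After x ≥ 15: [(15,42/11) (19,6) (20,9) (15,131/9)]
2. After x ≤ 17: [(15,42/11) (17,54/11) (17,37/3) (15,131/9)]
3. After y ≥ 13: [(15,13) (82/5,13) (15,131/9)]
4. After y ≤ 20: [(15,13) (82/5,13) (15,131/9)]
5. Canonical ring: [(15,13) (82/5,13) (15,131/9)]

Clipped polygon: [(15,13) (82/5,13) (15,131/9)]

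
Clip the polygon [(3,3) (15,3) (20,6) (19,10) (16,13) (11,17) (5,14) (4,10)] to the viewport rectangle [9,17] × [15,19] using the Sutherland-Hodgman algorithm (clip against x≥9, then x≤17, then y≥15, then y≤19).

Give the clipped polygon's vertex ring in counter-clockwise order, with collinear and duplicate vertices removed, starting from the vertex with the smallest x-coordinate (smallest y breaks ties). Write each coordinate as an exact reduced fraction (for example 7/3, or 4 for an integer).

1. After x ≥ 9: [(9,3) (15,3) (20,6) (19,10) (16,13) (11,17) (9,16)]
2. After x ≤ 17: [(9,3) (15,3) (17,21/5) (17,12) (16,13) (11,17) (9,16)]
3. After y ≥ 15: [(9,15) (27/2,15) (11,17) (9,16)]
4. After y ≤ 19: [(9,15) (27/2,15) (11,17) (9,16)]
5. Canonical ring: [(9,15) (27/2,15) (11,17) (9,16)]

Clipped polygon: [(9,15) (27/2,15) (11,17) (9,16)]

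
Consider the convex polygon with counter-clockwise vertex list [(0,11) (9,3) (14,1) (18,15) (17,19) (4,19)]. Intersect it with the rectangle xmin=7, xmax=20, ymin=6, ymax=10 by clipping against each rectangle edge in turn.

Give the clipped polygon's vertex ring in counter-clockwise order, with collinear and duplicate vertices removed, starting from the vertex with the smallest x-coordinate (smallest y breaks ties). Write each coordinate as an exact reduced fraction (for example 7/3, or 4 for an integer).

Clipped polygon: [(7,6) (108/7,6) (116/7,10) (7,10)]

1. After x ≥ 7: [(7,43/9) (9,3) (14,1) (18,15) (17,19) (7,19)]
2. After x ≤ 20: [(7,43/9) (9,3) (14,1) (18,15) (17,19) (7,19)]
3. After y ≥ 6: [(7,6) (108/7,6) (18,15) (17,19) (7,19)]
4. After y ≤ 10: [(7,10) (7,6) (108/7,6) (116/7,10)]
5. Canonical ring: [(7,6) (108/7,6) (116/7,10) (7,10)]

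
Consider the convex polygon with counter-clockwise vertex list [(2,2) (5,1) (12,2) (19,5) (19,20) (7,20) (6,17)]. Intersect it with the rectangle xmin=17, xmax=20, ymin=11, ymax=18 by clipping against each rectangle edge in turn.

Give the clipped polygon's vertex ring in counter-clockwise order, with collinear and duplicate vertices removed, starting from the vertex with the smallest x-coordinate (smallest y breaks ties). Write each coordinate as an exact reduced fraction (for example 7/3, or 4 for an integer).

Clipped polygon: [(17,11) (19,11) (19,18) (17,18)]

1. After x ≥ 17: [(17,29/7) (19,5) (19,20) (17,20)]
2. After x ≤ 20: [(17,29/7) (19,5) (19,20) (17,20)]
3. After y ≥ 11: [(17,11) (19,11) (19,20) (17,20)]
4. After y ≤ 18: [(17,18) (17,11) (19,11) (19,18)]
5. Canonical ring: [(17,11) (19,11) (19,18) (17,18)]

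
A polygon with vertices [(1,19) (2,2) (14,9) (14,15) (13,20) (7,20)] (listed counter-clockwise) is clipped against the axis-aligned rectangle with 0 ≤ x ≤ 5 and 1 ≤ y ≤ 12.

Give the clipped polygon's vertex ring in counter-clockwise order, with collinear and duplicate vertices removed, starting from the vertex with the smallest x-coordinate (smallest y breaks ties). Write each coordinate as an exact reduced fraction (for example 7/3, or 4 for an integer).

1. After x ≥ 0: [(1,19) (2,2) (14,9) (14,15) (13,20) (7,20)]
2. After x ≤ 5: [(5,59/3) (1,19) (2,2) (5,15/4)]
3. After y ≥ 1: [(5,59/3) (1,19) (2,2) (5,15/4)]
4. After y ≤ 12: [(5,12) (24/17,12) (2,2) (5,15/4)]
5. Canonical ring: [(24/17,12) (2,2) (5,15/4) (5,12)]

Clipped polygon: [(24/17,12) (2,2) (5,15/4) (5,12)]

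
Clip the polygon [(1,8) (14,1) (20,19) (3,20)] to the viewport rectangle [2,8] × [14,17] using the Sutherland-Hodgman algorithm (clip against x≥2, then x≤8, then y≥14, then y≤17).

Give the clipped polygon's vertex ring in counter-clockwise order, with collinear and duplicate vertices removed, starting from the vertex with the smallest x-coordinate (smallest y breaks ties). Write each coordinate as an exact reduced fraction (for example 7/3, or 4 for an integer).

Clipped polygon: [(2,14) (8,14) (8,17) (5/2,17)]

1. After x ≥ 2: [(2,14) (2,97/13) (14,1) (20,19) (3,20)]
2. After x ≤ 8: [(2,14) (2,97/13) (8,55/13) (8,335/17) (3,20)]
3. After y ≥ 14: [(2,14) (2,14) (8,14) (8,335/17) (3,20)]
4. After y ≤ 17: [(5/2,17) (2,14) (2,14) (8,14) (8,17)]
5. Canonical ring: [(2,14) (8,14) (8,17) (5/2,17)]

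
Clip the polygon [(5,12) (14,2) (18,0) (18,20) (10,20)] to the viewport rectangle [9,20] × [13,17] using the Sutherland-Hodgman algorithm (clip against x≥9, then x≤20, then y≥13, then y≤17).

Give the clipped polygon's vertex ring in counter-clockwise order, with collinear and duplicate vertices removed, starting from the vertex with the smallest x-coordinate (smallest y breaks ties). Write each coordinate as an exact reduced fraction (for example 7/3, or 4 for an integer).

1. After x ≥ 9: [(9,92/5) (9,68/9) (14,2) (18,0) (18,20) (10,20)]
2. After x ≤ 20: [(9,92/5) (9,68/9) (14,2) (18,0) (18,20) (10,20)]
3. After y ≥ 13: [(9,92/5) (9,13) (18,13) (18,20) (10,20)]
4. After y ≤ 17: [(9,17) (9,13) (18,13) (18,17)]
5. Canonical ring: [(9,13) (18,13) (18,17) (9,17)]

Clipped polygon: [(9,13) (18,13) (18,17) (9,17)]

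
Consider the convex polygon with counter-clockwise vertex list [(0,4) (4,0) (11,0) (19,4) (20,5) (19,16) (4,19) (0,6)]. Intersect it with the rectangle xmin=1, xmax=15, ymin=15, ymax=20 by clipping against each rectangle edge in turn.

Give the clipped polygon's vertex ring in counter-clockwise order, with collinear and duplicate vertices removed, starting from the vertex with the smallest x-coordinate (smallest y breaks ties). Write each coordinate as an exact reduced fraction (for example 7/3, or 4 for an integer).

1. After x ≥ 1: [(1,3) (4,0) (11,0) (19,4) (20,5) (19,16) (4,19) (1,37/4)]
2. After x ≤ 15: [(1,3) (4,0) (11,0) (15,2) (15,84/5) (4,19) (1,37/4)]
3. After y ≥ 15: [(15,15) (15,84/5) (4,19) (36/13,15)]
4. After y ≤ 20: [(15,15) (15,84/5) (4,19) (36/13,15)]
5. Canonical ring: [(36/13,15) (15,15) (15,84/5) (4,19)]

Clipped polygon: [(36/13,15) (15,15) (15,84/5) (4,19)]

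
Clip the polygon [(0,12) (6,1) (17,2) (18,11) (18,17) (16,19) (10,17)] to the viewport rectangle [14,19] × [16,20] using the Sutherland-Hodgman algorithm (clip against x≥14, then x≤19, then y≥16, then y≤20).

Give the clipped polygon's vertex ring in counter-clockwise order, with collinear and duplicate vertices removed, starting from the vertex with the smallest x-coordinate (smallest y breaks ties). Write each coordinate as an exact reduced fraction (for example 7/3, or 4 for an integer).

Clipped polygon: [(14,16) (18,16) (18,17) (16,19) (14,55/3)]

1. After x ≥ 14: [(14,19/11) (17,2) (18,11) (18,17) (16,19) (14,55/3)]
2. After x ≤ 19: [(14,19/11) (17,2) (18,11) (18,17) (16,19) (14,55/3)]
3. After y ≥ 16: [(14,16) (18,16) (18,17) (16,19) (14,55/3)]
4. After y ≤ 20: [(14,16) (18,16) (18,17) (16,19) (14,55/3)]
5. Canonical ring: [(14,16) (18,16) (18,17) (16,19) (14,55/3)]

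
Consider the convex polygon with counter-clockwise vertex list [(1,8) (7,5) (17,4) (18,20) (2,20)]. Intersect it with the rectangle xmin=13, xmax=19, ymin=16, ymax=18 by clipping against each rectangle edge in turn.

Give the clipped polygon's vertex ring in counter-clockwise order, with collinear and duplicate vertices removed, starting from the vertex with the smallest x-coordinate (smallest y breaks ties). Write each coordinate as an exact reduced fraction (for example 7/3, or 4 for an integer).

1. After x ≥ 13: [(13,22/5) (17,4) (18,20) (13,20)]
2. After x ≤ 19: [(13,22/5) (17,4) (18,20) (13,20)]
3. After y ≥ 16: [(13,16) (71/4,16) (18,20) (13,20)]
4. After y ≤ 18: [(13,18) (13,16) (71/4,16) (143/8,18)]
5. Canonical ring: [(13,16) (71/4,16) (143/8,18) (13,18)]

Clipped polygon: [(13,16) (71/4,16) (143/8,18) (13,18)]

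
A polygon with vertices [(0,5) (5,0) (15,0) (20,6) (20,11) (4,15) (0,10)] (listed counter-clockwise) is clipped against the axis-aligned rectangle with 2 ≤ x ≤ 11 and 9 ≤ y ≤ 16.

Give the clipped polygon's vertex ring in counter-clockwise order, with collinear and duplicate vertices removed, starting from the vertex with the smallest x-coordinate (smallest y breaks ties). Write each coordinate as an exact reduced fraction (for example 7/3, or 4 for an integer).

1. After x ≥ 2: [(2,3) (5,0) (15,0) (20,6) (20,11) (4,15) (2,25/2)]
2. After x ≤ 11: [(2,3) (5,0) (11,0) (11,53/4) (4,15) (2,25/2)]
3. After y ≥ 9: [(2,9) (11,9) (11,53/4) (4,15) (2,25/2)]
4. After y ≤ 16: [(2,9) (11,9) (11,53/4) (4,15) (2,25/2)]
5. Canonical ring: [(2,9) (11,9) (11,53/4) (4,15) (2,25/2)]

Clipped polygon: [(2,9) (11,9) (11,53/4) (4,15) (2,25/2)]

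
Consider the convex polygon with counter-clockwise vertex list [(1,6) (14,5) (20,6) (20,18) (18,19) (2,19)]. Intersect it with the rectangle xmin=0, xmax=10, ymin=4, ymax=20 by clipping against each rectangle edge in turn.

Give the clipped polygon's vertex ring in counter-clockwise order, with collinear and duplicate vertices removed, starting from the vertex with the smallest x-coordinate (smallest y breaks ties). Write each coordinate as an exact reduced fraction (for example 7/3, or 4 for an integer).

Clipped polygon: [(1,6) (10,69/13) (10,19) (2,19)]

1. After x ≥ 0: [(1,6) (14,5) (20,6) (20,18) (18,19) (2,19)]
2. After x ≤ 10: [(1,6) (10,69/13) (10,19) (2,19)]
3. After y ≥ 4: [(1,6) (10,69/13) (10,19) (2,19)]
4. After y ≤ 20: [(1,6) (10,69/13) (10,19) (2,19)]
5. Canonical ring: [(1,6) (10,69/13) (10,19) (2,19)]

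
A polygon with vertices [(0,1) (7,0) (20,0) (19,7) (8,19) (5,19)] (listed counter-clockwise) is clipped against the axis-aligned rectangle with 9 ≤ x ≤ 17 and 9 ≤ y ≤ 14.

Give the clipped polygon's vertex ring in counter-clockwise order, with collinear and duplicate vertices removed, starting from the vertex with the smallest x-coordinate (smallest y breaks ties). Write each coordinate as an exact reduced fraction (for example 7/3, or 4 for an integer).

1. After x ≥ 9: [(9,0) (20,0) (19,7) (9,197/11)]
2. After x ≤ 17: [(9,0) (17,0) (17,101/11) (9,197/11)]
3. After y ≥ 9: [(9,9) (17,9) (17,101/11) (9,197/11)]
4. After y ≤ 14: [(9,14) (9,9) (17,9) (17,101/11) (151/12,14)]
5. Canonical ring: [(9,9) (17,9) (17,101/11) (151/12,14) (9,14)]

Clipped polygon: [(9,9) (17,9) (17,101/11) (151/12,14) (9,14)]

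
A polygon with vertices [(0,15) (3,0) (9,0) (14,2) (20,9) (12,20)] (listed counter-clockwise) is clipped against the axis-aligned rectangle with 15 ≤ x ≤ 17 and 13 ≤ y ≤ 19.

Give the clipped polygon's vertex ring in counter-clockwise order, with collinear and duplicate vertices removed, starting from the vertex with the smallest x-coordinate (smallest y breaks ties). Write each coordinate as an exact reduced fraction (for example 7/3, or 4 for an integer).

1. After x ≥ 15: [(15,19/6) (20,9) (15,127/8)]
2. After x ≤ 17: [(15,19/6) (17,11/2) (17,105/8) (15,127/8)]
3. After y ≥ 13: [(15,13) (17,13) (17,105/8) (15,127/8)]
4. After y ≤ 19: [(15,13) (17,13) (17,105/8) (15,127/8)]
5. Canonical ring: [(15,13) (17,13) (17,105/8) (15,127/8)]

Clipped polygon: [(15,13) (17,13) (17,105/8) (15,127/8)]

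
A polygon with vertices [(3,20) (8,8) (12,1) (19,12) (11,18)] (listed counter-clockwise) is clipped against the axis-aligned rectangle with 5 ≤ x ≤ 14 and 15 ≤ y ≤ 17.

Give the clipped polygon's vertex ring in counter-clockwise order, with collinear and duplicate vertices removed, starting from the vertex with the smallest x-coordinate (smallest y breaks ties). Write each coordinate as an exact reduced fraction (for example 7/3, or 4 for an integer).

Clipped polygon: [(5,76/5) (61/12,15) (14,15) (14,63/4) (37/3,17) (5,17)]

1. After x ≥ 5: [(5,39/2) (5,76/5) (8,8) (12,1) (19,12) (11,18)]
2. After x ≤ 14: [(5,39/2) (5,76/5) (8,8) (12,1) (14,29/7) (14,63/4) (11,18)]
3. After y ≥ 15: [(5,39/2) (5,76/5) (61/12,15) (14,15) (14,63/4) (11,18)]
4. After y ≤ 17: [(5,17) (5,76/5) (61/12,15) (14,15) (14,63/4) (37/3,17)]
5. Canonical ring: [(5,76/5) (61/12,15) (14,15) (14,63/4) (37/3,17) (5,17)]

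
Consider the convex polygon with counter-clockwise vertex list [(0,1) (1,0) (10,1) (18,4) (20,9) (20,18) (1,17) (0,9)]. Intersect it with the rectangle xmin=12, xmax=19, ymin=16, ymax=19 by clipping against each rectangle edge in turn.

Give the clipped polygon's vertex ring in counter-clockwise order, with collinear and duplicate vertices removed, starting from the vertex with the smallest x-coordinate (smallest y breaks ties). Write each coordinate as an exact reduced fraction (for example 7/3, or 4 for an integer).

Clipped polygon: [(12,16) (19,16) (19,341/19) (12,334/19)]

1. After x ≥ 12: [(12,7/4) (18,4) (20,9) (20,18) (12,334/19)]
2. After x ≤ 19: [(12,7/4) (18,4) (19,13/2) (19,341/19) (12,334/19)]
3. After y ≥ 16: [(12,16) (19,16) (19,341/19) (12,334/19)]
4. After y ≤ 19: [(12,16) (19,16) (19,341/19) (12,334/19)]
5. Canonical ring: [(12,16) (19,16) (19,341/19) (12,334/19)]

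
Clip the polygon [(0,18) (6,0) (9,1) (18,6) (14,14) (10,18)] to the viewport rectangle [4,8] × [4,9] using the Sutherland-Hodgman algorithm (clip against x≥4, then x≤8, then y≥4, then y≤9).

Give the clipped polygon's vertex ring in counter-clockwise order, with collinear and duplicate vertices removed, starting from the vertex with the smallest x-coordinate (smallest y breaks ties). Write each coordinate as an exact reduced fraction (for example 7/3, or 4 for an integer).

1. After x ≥ 4: [(4,18) (4,6) (6,0) (9,1) (18,6) (14,14) (10,18)]
2. After x ≤ 8: [(8,18) (4,18) (4,6) (6,0) (8,2/3)]
3. After y ≥ 4: [(8,4) (8,18) (4,18) (4,6) (14/3,4)]
4. After y ≤ 9: [(8,4) (8,9) (4,9) (4,6) (14/3,4)]
5. Canonical ring: [(4,6) (14/3,4) (8,4) (8,9) (4,9)]

Clipped polygon: [(4,6) (14/3,4) (8,4) (8,9) (4,9)]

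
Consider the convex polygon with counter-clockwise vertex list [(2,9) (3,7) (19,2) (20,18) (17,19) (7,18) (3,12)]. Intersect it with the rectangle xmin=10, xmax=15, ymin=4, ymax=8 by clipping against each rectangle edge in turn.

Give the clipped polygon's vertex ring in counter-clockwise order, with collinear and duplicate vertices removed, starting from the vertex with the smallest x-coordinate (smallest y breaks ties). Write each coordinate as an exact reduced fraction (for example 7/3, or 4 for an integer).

1. After x ≥ 10: [(10,77/16) (19,2) (20,18) (17,19) (10,183/10)]
2. After x ≤ 15: [(10,77/16) (15,13/4) (15,94/5) (10,183/10)]
3. After y ≥ 4: [(10,77/16) (63/5,4) (15,4) (15,94/5) (10,183/10)]
4. After y ≤ 8: [(10,8) (10,77/16) (63/5,4) (15,4) (15,8)]
5. Canonical ring: [(10,77/16) (63/5,4) (15,4) (15,8) (10,8)]

Clipped polygon: [(10,77/16) (63/5,4) (15,4) (15,8) (10,8)]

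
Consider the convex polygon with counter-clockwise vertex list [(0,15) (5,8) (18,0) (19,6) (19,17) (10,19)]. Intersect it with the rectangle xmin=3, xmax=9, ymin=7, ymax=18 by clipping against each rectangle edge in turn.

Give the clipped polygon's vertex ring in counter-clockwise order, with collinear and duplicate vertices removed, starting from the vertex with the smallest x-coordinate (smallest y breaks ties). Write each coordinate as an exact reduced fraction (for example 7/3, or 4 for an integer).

1. After x ≥ 3: [(3,81/5) (3,54/5) (5,8) (18,0) (19,6) (19,17) (10,19)]
2. After x ≤ 9: [(9,93/5) (3,81/5) (3,54/5) (5,8) (9,72/13)]
3. After y ≥ 7: [(9,7) (9,93/5) (3,81/5) (3,54/5) (5,8) (53/8,7)]
4. After y ≤ 18: [(9,7) (9,18) (15/2,18) (3,81/5) (3,54/5) (5,8) (53/8,7)]
5. Canonical ring: [(3,54/5) (5,8) (53/8,7) (9,7) (9,18) (15/2,18) (3,81/5)]

Clipped polygon: [(3,54/5) (5,8) (53/8,7) (9,7) (9,18) (15/2,18) (3,81/5)]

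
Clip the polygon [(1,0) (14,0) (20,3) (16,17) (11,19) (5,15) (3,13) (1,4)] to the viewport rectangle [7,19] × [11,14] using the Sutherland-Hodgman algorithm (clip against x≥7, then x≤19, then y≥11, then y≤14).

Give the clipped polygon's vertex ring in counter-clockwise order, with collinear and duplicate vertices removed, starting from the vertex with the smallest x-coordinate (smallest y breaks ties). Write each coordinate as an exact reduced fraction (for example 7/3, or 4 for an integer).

1. After x ≥ 7: [(7,0) (14,0) (20,3) (16,17) (11,19) (7,49/3)]
2. After x ≤ 19: [(7,0) (14,0) (19,5/2) (19,13/2) (16,17) (11,19) (7,49/3)]
3. After y ≥ 11: [(7,11) (124/7,11) (16,17) (11,19) (7,49/3)]
4. After y ≤ 14: [(7,14) (7,11) (124/7,11) (118/7,14)]
5. Canonical ring: [(7,11) (124/7,11) (118/7,14) (7,14)]

Clipped polygon: [(7,11) (124/7,11) (118/7,14) (7,14)]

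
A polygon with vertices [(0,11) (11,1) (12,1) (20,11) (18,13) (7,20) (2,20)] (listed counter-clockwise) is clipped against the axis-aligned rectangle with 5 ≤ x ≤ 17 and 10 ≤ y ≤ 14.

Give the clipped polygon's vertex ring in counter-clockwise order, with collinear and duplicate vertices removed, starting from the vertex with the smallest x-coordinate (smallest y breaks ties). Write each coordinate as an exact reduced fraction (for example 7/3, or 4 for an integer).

Clipped polygon: [(5,10) (17,10) (17,150/11) (115/7,14) (5,14)]

1. After x ≥ 5: [(5,71/11) (11,1) (12,1) (20,11) (18,13) (7,20) (5,20)]
2. After x ≤ 17: [(5,71/11) (11,1) (12,1) (17,29/4) (17,150/11) (7,20) (5,20)]
3. After y ≥ 10: [(5,10) (17,10) (17,150/11) (7,20) (5,20)]
4. After y ≤ 14: [(5,14) (5,10) (17,10) (17,150/11) (115/7,14)]
5. Canonical ring: [(5,10) (17,10) (17,150/11) (115/7,14) (5,14)]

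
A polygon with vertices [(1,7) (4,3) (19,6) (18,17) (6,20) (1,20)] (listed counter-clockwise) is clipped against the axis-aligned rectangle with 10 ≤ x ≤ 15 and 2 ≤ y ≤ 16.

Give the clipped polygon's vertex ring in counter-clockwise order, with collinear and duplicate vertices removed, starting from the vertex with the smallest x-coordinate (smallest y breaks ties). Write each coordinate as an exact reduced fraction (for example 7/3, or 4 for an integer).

Clipped polygon: [(10,21/5) (15,26/5) (15,16) (10,16)]

1. After x ≥ 10: [(10,21/5) (19,6) (18,17) (10,19)]
2. After x ≤ 15: [(10,21/5) (15,26/5) (15,71/4) (10,19)]
3. After y ≥ 2: [(10,21/5) (15,26/5) (15,71/4) (10,19)]
4. After y ≤ 16: [(10,16) (10,21/5) (15,26/5) (15,16)]
5. Canonical ring: [(10,21/5) (15,26/5) (15,16) (10,16)]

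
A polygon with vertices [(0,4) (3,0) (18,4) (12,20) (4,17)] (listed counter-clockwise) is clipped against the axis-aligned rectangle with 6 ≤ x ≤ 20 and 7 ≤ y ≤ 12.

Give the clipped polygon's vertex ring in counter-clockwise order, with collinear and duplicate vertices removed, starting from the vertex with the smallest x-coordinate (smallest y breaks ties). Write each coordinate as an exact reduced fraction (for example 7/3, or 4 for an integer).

1. After x ≥ 6: [(6,4/5) (18,4) (12,20) (6,71/4)]
2. After x ≤ 20: [(6,4/5) (18,4) (12,20) (6,71/4)]
3. After y ≥ 7: [(6,7) (135/8,7) (12,20) (6,71/4)]
4. After y ≤ 12: [(6,12) (6,7) (135/8,7) (15,12)]
5. Canonical ring: [(6,7) (135/8,7) (15,12) (6,12)]

Clipped polygon: [(6,7) (135/8,7) (15,12) (6,12)]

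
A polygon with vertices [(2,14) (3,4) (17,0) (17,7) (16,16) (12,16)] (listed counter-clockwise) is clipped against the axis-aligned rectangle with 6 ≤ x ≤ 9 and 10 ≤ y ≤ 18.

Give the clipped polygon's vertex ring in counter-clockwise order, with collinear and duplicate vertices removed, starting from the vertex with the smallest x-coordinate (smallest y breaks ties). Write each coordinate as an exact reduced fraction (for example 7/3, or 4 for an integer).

1. After x ≥ 6: [(6,74/5) (6,22/7) (17,0) (17,7) (16,16) (12,16)]
2. After x ≤ 9: [(9,77/5) (6,74/5) (6,22/7) (9,16/7)]
3. After y ≥ 10: [(9,10) (9,77/5) (6,74/5) (6,10)]
4. After y ≤ 18: [(9,10) (9,77/5) (6,74/5) (6,10)]
5. Canonical ring: [(6,10) (9,10) (9,77/5) (6,74/5)]

Clipped polygon: [(6,10) (9,10) (9,77/5) (6,74/5)]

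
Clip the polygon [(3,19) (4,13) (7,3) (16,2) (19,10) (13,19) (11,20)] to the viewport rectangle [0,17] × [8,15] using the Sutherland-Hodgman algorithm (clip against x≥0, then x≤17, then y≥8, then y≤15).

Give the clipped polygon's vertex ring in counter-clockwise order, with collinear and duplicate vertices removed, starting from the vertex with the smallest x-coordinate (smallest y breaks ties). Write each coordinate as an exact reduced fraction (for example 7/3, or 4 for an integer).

Clipped polygon: [(11/3,15) (4,13) (11/2,8) (17,8) (17,13) (47/3,15)]

1. After x ≥ 0: [(3,19) (4,13) (7,3) (16,2) (19,10) (13,19) (11,20)]
2. After x ≤ 17: [(3,19) (4,13) (7,3) (16,2) (17,14/3) (17,13) (13,19) (11,20)]
3. After y ≥ 8: [(3,19) (4,13) (11/2,8) (17,8) (17,13) (13,19) (11,20)]
4. After y ≤ 15: [(11/3,15) (4,13) (11/2,8) (17,8) (17,13) (47/3,15)]
5. Canonical ring: [(11/3,15) (4,13) (11/2,8) (17,8) (17,13) (47/3,15)]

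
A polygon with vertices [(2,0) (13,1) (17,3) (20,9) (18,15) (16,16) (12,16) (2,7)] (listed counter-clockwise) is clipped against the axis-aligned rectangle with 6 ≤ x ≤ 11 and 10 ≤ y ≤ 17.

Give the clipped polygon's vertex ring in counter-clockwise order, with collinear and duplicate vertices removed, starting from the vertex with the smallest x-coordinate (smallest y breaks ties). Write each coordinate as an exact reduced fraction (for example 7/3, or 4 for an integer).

Clipped polygon: [(6,10) (11,10) (11,151/10) (6,53/5)]

1. After x ≥ 6: [(6,4/11) (13,1) (17,3) (20,9) (18,15) (16,16) (12,16) (6,53/5)]
2. After x ≤ 11: [(6,4/11) (11,9/11) (11,151/10) (6,53/5)]
3. After y ≥ 10: [(6,10) (11,10) (11,151/10) (6,53/5)]
4. After y ≤ 17: [(6,10) (11,10) (11,151/10) (6,53/5)]
5. Canonical ring: [(6,10) (11,10) (11,151/10) (6,53/5)]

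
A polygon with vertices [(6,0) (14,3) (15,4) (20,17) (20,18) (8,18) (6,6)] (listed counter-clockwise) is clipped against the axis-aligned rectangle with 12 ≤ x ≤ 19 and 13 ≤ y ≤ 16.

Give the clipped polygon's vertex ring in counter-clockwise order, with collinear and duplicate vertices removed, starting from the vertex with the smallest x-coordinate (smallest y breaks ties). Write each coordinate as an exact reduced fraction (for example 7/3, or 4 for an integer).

Clipped polygon: [(12,13) (240/13,13) (19,72/5) (19,16) (12,16)]

1. After x ≥ 12: [(12,9/4) (14,3) (15,4) (20,17) (20,18) (12,18)]
2. After x ≤ 19: [(12,9/4) (14,3) (15,4) (19,72/5) (19,18) (12,18)]
3. After y ≥ 13: [(12,13) (240/13,13) (19,72/5) (19,18) (12,18)]
4. After y ≤ 16: [(12,16) (12,13) (240/13,13) (19,72/5) (19,16)]
5. Canonical ring: [(12,13) (240/13,13) (19,72/5) (19,16) (12,16)]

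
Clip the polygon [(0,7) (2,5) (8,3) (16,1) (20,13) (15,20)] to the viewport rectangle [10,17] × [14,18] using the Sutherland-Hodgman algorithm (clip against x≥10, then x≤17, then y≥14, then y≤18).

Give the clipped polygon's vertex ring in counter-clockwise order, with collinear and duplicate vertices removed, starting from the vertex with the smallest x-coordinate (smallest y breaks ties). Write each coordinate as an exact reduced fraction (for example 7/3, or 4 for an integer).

Clipped polygon: [(10,14) (17,14) (17,86/5) (115/7,18) (165/13,18) (10,47/3)]

1. After x ≥ 10: [(10,47/3) (10,5/2) (16,1) (20,13) (15,20)]
2. After x ≤ 17: [(10,47/3) (10,5/2) (16,1) (17,4) (17,86/5) (15,20)]
3. After y ≥ 14: [(10,47/3) (10,14) (17,14) (17,86/5) (15,20)]
4. After y ≤ 18: [(165/13,18) (10,47/3) (10,14) (17,14) (17,86/5) (115/7,18)]
5. Canonical ring: [(10,14) (17,14) (17,86/5) (115/7,18) (165/13,18) (10,47/3)]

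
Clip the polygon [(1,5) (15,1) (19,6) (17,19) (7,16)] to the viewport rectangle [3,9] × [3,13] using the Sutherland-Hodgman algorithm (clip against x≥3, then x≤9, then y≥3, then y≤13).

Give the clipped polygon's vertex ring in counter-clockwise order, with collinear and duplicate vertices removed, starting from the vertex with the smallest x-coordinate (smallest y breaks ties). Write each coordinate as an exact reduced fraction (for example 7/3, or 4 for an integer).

1. After x ≥ 3: [(3,26/3) (3,31/7) (15,1) (19,6) (17,19) (7,16)]
2. After x ≤ 9: [(3,26/3) (3,31/7) (9,19/7) (9,83/5) (7,16)]
3. After y ≥ 3: [(3,26/3) (3,31/7) (8,3) (9,3) (9,83/5) (7,16)]
4. After y ≤ 13: [(59/11,13) (3,26/3) (3,31/7) (8,3) (9,3) (9,13)]
5. Canonical ring: [(3,31/7) (8,3) (9,3) (9,13) (59/11,13) (3,26/3)]

Clipped polygon: [(3,31/7) (8,3) (9,3) (9,13) (59/11,13) (3,26/3)]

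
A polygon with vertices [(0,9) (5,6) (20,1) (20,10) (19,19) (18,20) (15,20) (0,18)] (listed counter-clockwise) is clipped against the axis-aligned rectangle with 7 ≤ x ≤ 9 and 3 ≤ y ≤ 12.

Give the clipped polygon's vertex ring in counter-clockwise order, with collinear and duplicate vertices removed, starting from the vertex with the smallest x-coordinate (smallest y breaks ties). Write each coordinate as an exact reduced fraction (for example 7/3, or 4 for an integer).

Clipped polygon: [(7,16/3) (9,14/3) (9,12) (7,12)]

1. After x ≥ 7: [(7,16/3) (20,1) (20,10) (19,19) (18,20) (15,20) (7,284/15)]
2. After x ≤ 9: [(7,16/3) (9,14/3) (9,96/5) (7,284/15)]
3. After y ≥ 3: [(7,16/3) (9,14/3) (9,96/5) (7,284/15)]
4. After y ≤ 12: [(7,12) (7,16/3) (9,14/3) (9,12)]
5. Canonical ring: [(7,16/3) (9,14/3) (9,12) (7,12)]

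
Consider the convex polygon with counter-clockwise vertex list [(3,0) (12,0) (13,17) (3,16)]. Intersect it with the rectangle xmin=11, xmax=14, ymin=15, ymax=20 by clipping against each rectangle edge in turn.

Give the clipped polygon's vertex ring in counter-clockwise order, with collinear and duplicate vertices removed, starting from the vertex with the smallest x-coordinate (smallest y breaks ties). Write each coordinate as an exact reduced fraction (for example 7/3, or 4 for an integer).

Clipped polygon: [(11,15) (219/17,15) (13,17) (11,84/5)]

1. After x ≥ 11: [(11,0) (12,0) (13,17) (11,84/5)]
2. After x ≤ 14: [(11,0) (12,0) (13,17) (11,84/5)]
3. After y ≥ 15: [(11,15) (219/17,15) (13,17) (11,84/5)]
4. After y ≤ 20: [(11,15) (219/17,15) (13,17) (11,84/5)]
5. Canonical ring: [(11,15) (219/17,15) (13,17) (11,84/5)]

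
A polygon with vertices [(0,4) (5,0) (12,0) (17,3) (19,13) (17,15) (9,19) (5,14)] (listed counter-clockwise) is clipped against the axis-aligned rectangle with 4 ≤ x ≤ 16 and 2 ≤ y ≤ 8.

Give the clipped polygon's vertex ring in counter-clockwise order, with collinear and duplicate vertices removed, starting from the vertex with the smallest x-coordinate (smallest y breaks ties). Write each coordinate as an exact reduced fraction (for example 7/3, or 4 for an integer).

Clipped polygon: [(4,2) (46/3,2) (16,12/5) (16,8) (4,8)]

1. After x ≥ 4: [(4,12) (4,4/5) (5,0) (12,0) (17,3) (19,13) (17,15) (9,19) (5,14)]
2. After x ≤ 16: [(4,12) (4,4/5) (5,0) (12,0) (16,12/5) (16,31/2) (9,19) (5,14)]
3. After y ≥ 2: [(4,12) (4,2) (46/3,2) (16,12/5) (16,31/2) (9,19) (5,14)]
4. After y ≤ 8: [(4,8) (4,2) (46/3,2) (16,12/5) (16,8)]
5. Canonical ring: [(4,2) (46/3,2) (16,12/5) (16,8) (4,8)]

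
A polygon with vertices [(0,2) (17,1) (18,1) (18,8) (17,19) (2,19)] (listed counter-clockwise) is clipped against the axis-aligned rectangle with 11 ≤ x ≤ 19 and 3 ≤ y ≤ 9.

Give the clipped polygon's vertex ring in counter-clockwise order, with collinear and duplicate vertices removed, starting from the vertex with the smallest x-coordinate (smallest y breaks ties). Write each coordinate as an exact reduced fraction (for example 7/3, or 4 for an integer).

Clipped polygon: [(11,3) (18,3) (18,8) (197/11,9) (11,9)]

1. After x ≥ 11: [(11,23/17) (17,1) (18,1) (18,8) (17,19) (11,19)]
2. After x ≤ 19: [(11,23/17) (17,1) (18,1) (18,8) (17,19) (11,19)]
3. After y ≥ 3: [(11,3) (18,3) (18,8) (17,19) (11,19)]
4. After y ≤ 9: [(11,9) (11,3) (18,3) (18,8) (197/11,9)]
5. Canonical ring: [(11,3) (18,3) (18,8) (197/11,9) (11,9)]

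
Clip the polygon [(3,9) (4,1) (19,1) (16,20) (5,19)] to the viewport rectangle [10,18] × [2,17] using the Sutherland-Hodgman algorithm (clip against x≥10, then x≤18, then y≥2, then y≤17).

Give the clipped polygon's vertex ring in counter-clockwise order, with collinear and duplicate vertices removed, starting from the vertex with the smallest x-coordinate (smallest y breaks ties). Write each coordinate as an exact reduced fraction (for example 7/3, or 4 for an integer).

1. After x ≥ 10: [(10,1) (19,1) (16,20) (10,214/11)]
2. After x ≤ 18: [(10,1) (18,1) (18,22/3) (16,20) (10,214/11)]
3. After y ≥ 2: [(10,2) (18,2) (18,22/3) (16,20) (10,214/11)]
4. After y ≤ 17: [(10,17) (10,2) (18,2) (18,22/3) (313/19,17)]
5. Canonical ring: [(10,2) (18,2) (18,22/3) (313/19,17) (10,17)]

Clipped polygon: [(10,2) (18,2) (18,22/3) (313/19,17) (10,17)]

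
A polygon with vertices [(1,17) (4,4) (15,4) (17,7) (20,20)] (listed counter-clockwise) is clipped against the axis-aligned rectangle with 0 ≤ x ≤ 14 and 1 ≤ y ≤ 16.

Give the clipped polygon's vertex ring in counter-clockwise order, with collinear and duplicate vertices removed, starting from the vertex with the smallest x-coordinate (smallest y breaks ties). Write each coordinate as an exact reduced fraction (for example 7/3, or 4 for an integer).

Clipped polygon: [(16/13,16) (4,4) (14,4) (14,16)]

1. After x ≥ 0: [(1,17) (4,4) (15,4) (17,7) (20,20)]
2. After x ≤ 14: [(14,362/19) (1,17) (4,4) (14,4)]
3. After y ≥ 1: [(14,362/19) (1,17) (4,4) (14,4)]
4. After y ≤ 16: [(14,16) (16/13,16) (4,4) (14,4)]
5. Canonical ring: [(16/13,16) (4,4) (14,4) (14,16)]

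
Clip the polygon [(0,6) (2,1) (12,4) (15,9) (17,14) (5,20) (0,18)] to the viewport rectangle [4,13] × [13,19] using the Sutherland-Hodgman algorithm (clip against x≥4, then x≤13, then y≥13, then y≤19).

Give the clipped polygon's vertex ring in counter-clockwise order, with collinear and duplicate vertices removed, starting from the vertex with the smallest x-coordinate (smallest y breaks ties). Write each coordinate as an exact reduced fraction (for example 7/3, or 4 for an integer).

1. After x ≥ 4: [(4,8/5) (12,4) (15,9) (17,14) (5,20) (4,98/5)]
2. After x ≤ 13: [(4,8/5) (12,4) (13,17/3) (13,16) (5,20) (4,98/5)]
3. After y ≥ 13: [(4,13) (13,13) (13,16) (5,20) (4,98/5)]
4. After y ≤ 19: [(4,19) (4,13) (13,13) (13,16) (7,19)]
5. Canonical ring: [(4,13) (13,13) (13,16) (7,19) (4,19)]

Clipped polygon: [(4,13) (13,13) (13,16) (7,19) (4,19)]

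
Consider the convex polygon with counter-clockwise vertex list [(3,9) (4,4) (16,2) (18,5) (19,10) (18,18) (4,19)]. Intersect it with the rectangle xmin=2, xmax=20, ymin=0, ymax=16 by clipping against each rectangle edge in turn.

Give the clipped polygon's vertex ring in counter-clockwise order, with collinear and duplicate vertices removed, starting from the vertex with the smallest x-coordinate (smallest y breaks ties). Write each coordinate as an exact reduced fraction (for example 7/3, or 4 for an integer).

Clipped polygon: [(3,9) (4,4) (16,2) (18,5) (19,10) (73/4,16) (37/10,16)]

1. After x ≥ 2: [(3,9) (4,4) (16,2) (18,5) (19,10) (18,18) (4,19)]
2. After x ≤ 20: [(3,9) (4,4) (16,2) (18,5) (19,10) (18,18) (4,19)]
3. After y ≥ 0: [(3,9) (4,4) (16,2) (18,5) (19,10) (18,18) (4,19)]
4. After y ≤ 16: [(37/10,16) (3,9) (4,4) (16,2) (18,5) (19,10) (73/4,16)]
5. Canonical ring: [(3,9) (4,4) (16,2) (18,5) (19,10) (73/4,16) (37/10,16)]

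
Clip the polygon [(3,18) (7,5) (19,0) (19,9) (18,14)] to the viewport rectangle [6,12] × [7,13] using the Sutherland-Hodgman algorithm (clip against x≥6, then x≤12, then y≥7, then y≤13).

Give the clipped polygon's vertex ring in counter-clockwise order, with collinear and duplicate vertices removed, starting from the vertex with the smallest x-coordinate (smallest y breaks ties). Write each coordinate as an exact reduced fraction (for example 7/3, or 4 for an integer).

Clipped polygon: [(6,33/4) (83/13,7) (12,7) (12,13) (6,13)]

1. After x ≥ 6: [(6,86/5) (6,33/4) (7,5) (19,0) (19,9) (18,14)]
2. After x ≤ 12: [(12,78/5) (6,86/5) (6,33/4) (7,5) (12,35/12)]
3. After y ≥ 7: [(12,7) (12,78/5) (6,86/5) (6,33/4) (83/13,7)]
4. After y ≤ 13: [(12,7) (12,13) (6,13) (6,33/4) (83/13,7)]
5. Canonical ring: [(6,33/4) (83/13,7) (12,7) (12,13) (6,13)]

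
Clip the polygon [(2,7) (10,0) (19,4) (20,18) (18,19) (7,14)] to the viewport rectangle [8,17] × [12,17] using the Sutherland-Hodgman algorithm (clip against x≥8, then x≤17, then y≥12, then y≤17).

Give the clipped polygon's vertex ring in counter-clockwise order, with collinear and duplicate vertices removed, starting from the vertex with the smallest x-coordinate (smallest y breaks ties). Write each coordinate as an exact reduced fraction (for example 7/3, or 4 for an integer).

1. After x ≥ 8: [(8,7/4) (10,0) (19,4) (20,18) (18,19) (8,159/11)]
2. After x ≤ 17: [(8,7/4) (10,0) (17,28/9) (17,204/11) (8,159/11)]
3. After y ≥ 12: [(8,12) (17,12) (17,204/11) (8,159/11)]
4. After y ≤ 17: [(8,12) (17,12) (17,17) (68/5,17) (8,159/11)]
5. Canonical ring: [(8,12) (17,12) (17,17) (68/5,17) (8,159/11)]

Clipped polygon: [(8,12) (17,12) (17,17) (68/5,17) (8,159/11)]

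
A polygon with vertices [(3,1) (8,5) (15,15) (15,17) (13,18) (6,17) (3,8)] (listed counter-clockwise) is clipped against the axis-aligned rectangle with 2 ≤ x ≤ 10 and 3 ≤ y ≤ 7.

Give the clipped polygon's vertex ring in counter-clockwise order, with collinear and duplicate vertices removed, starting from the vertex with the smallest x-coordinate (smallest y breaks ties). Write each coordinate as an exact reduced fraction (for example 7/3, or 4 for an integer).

Clipped polygon: [(3,3) (11/2,3) (8,5) (47/5,7) (3,7)]

1. After x ≥ 2: [(3,1) (8,5) (15,15) (15,17) (13,18) (6,17) (3,8)]
2. After x ≤ 10: [(3,1) (8,5) (10,55/7) (10,123/7) (6,17) (3,8)]
3. After y ≥ 3: [(3,3) (11/2,3) (8,5) (10,55/7) (10,123/7) (6,17) (3,8)]
4. After y ≤ 7: [(3,7) (3,3) (11/2,3) (8,5) (47/5,7)]
5. Canonical ring: [(3,3) (11/2,3) (8,5) (47/5,7) (3,7)]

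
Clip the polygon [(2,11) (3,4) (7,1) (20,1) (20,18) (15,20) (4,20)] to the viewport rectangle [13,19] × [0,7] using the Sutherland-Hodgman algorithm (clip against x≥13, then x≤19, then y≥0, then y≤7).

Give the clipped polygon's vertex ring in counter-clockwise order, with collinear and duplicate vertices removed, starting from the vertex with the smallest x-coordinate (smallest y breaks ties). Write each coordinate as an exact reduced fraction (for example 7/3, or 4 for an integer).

Clipped polygon: [(13,1) (19,1) (19,7) (13,7)]

1. After x ≥ 13: [(13,1) (20,1) (20,18) (15,20) (13,20)]
2. After x ≤ 19: [(13,1) (19,1) (19,92/5) (15,20) (13,20)]
3. After y ≥ 0: [(13,1) (19,1) (19,92/5) (15,20) (13,20)]
4. After y ≤ 7: [(13,7) (13,1) (19,1) (19,7)]
5. Canonical ring: [(13,1) (19,1) (19,7) (13,7)]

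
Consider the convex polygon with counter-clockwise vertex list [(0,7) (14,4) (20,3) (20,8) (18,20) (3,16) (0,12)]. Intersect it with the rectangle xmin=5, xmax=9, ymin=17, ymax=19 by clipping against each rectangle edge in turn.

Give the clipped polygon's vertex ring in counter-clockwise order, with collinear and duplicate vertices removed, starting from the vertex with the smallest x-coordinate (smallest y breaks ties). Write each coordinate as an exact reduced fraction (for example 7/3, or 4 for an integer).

Clipped polygon: [(27/4,17) (9,17) (9,88/5)]

1. After x ≥ 5: [(5,83/14) (14,4) (20,3) (20,8) (18,20) (5,248/15)]
2. After x ≤ 9: [(5,83/14) (9,71/14) (9,88/5) (5,248/15)]
3. After y ≥ 17: [(9,17) (9,88/5) (27/4,17)]
4. After y ≤ 19: [(9,17) (9,88/5) (27/4,17)]
5. Canonical ring: [(27/4,17) (9,17) (9,88/5)]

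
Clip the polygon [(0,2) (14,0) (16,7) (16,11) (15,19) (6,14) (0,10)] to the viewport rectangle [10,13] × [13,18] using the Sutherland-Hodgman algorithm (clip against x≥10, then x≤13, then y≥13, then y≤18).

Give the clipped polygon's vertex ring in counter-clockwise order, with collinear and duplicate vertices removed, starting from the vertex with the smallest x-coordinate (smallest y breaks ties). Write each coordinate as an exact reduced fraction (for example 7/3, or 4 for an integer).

1. After x ≥ 10: [(10,4/7) (14,0) (16,7) (16,11) (15,19) (10,146/9)]
2. After x ≤ 13: [(10,4/7) (13,1/7) (13,161/9) (10,146/9)]
3. After y ≥ 13: [(10,13) (13,13) (13,161/9) (10,146/9)]
4. After y ≤ 18: [(10,13) (13,13) (13,161/9) (10,146/9)]
5. Canonical ring: [(10,13) (13,13) (13,161/9) (10,146/9)]

Clipped polygon: [(10,13) (13,13) (13,161/9) (10,146/9)]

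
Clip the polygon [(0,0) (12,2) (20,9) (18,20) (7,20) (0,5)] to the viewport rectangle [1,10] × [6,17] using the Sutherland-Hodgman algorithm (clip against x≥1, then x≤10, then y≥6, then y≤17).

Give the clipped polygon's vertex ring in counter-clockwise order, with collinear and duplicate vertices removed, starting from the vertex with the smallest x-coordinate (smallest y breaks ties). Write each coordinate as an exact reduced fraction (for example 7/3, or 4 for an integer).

Clipped polygon: [(1,6) (10,6) (10,17) (28/5,17) (1,50/7)]

1. After x ≥ 1: [(1,1/6) (12,2) (20,9) (18,20) (7,20) (1,50/7)]
2. After x ≤ 10: [(1,1/6) (10,5/3) (10,20) (7,20) (1,50/7)]
3. After y ≥ 6: [(1,6) (10,6) (10,20) (7,20) (1,50/7)]
4. After y ≤ 17: [(1,6) (10,6) (10,17) (28/5,17) (1,50/7)]
5. Canonical ring: [(1,6) (10,6) (10,17) (28/5,17) (1,50/7)]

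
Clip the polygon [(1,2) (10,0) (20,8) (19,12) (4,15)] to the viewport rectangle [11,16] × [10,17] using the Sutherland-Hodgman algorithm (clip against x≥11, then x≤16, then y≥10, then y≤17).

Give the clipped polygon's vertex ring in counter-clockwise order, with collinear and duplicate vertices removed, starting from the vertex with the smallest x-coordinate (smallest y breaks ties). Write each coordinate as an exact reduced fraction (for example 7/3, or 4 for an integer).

1. After x ≥ 11: [(11,4/5) (20,8) (19,12) (11,68/5)]
2. After x ≤ 16: [(11,4/5) (16,24/5) (16,63/5) (11,68/5)]
3. After y ≥ 10: [(11,10) (16,10) (16,63/5) (11,68/5)]
4. After y ≤ 17: [(11,10) (16,10) (16,63/5) (11,68/5)]
5. Canonical ring: [(11,10) (16,10) (16,63/5) (11,68/5)]

Clipped polygon: [(11,10) (16,10) (16,63/5) (11,68/5)]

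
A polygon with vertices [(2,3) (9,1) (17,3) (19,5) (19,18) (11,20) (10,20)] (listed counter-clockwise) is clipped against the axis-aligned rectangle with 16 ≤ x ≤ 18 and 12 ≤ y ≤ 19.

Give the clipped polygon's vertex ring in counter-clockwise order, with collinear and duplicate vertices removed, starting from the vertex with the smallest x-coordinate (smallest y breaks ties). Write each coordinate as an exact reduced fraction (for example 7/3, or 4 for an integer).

1. After x ≥ 16: [(16,11/4) (17,3) (19,5) (19,18) (16,75/4)]
2. After x ≤ 18: [(16,11/4) (17,3) (18,4) (18,73/4) (16,75/4)]
3. After y ≥ 12: [(16,12) (18,12) (18,73/4) (16,75/4)]
4. After y ≤ 19: [(16,12) (18,12) (18,73/4) (16,75/4)]
5. Canonical ring: [(16,12) (18,12) (18,73/4) (16,75/4)]

Clipped polygon: [(16,12) (18,12) (18,73/4) (16,75/4)]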